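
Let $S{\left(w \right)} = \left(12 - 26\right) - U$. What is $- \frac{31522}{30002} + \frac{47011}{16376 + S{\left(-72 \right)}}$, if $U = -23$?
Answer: $\frac{446968026}{245791385} \approx 1.8185$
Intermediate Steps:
$S{\left(w \right)} = 9$ ($S{\left(w \right)} = \left(12 - 26\right) - -23 = \left(12 - 26\right) + 23 = -14 + 23 = 9$)
$- \frac{31522}{30002} + \frac{47011}{16376 + S{\left(-72 \right)}} = - \frac{31522}{30002} + \frac{47011}{16376 + 9} = \left(-31522\right) \frac{1}{30002} + \frac{47011}{16385} = - \frac{15761}{15001} + 47011 \cdot \frac{1}{16385} = - \frac{15761}{15001} + \frac{47011}{16385} = \frac{446968026}{245791385}$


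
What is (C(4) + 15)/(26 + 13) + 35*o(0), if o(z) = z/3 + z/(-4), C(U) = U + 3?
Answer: 22/39 ≈ 0.56410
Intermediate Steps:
C(U) = 3 + U
o(z) = z/12 (o(z) = z*(1/3) + z*(-1/4) = z/3 - z/4 = z/12)
(C(4) + 15)/(26 + 13) + 35*o(0) = ((3 + 4) + 15)/(26 + 13) + 35*((1/12)*0) = (7 + 15)/39 + 35*0 = 22*(1/39) + 0 = 22/39 + 0 = 22/39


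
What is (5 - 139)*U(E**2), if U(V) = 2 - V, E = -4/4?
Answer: -134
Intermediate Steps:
E = -1 (E = -4*1/4 = -1)
(5 - 139)*U(E**2) = (5 - 139)*(2 - 1*(-1)**2) = -134*(2 - 1*1) = -134*(2 - 1) = -134*1 = -134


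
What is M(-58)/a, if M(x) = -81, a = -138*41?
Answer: 27/1886 ≈ 0.014316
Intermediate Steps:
a = -5658
M(-58)/a = -81/(-5658) = -81*(-1/5658) = 27/1886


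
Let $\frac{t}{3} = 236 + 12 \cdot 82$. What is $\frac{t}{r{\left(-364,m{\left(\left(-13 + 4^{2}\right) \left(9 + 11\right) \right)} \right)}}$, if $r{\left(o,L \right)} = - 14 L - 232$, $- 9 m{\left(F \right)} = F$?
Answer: $- \frac{2745}{104} \approx -26.394$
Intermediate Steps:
$m{\left(F \right)} = - \frac{F}{9}$
$r{\left(o,L \right)} = -232 - 14 L$
$t = 3660$ ($t = 3 \left(236 + 12 \cdot 82\right) = 3 \left(236 + 984\right) = 3 \cdot 1220 = 3660$)
$\frac{t}{r{\left(-364,m{\left(\left(-13 + 4^{2}\right) \left(9 + 11\right) \right)} \right)}} = \frac{3660}{-232 - 14 \left(- \frac{\left(-13 + 4^{2}\right) \left(9 + 11\right)}{9}\right)} = \frac{3660}{-232 - 14 \left(- \frac{\left(-13 + 16\right) 20}{9}\right)} = \frac{3660}{-232 - 14 \left(- \frac{3 \cdot 20}{9}\right)} = \frac{3660}{-232 - 14 \left(\left(- \frac{1}{9}\right) 60\right)} = \frac{3660}{-232 - - \frac{280}{3}} = \frac{3660}{-232 + \frac{280}{3}} = \frac{3660}{- \frac{416}{3}} = 3660 \left(- \frac{3}{416}\right) = - \frac{2745}{104}$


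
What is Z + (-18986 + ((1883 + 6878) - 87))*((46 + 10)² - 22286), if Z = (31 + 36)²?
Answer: 197479289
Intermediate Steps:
Z = 4489 (Z = 67² = 4489)
Z + (-18986 + ((1883 + 6878) - 87))*((46 + 10)² - 22286) = 4489 + (-18986 + ((1883 + 6878) - 87))*((46 + 10)² - 22286) = 4489 + (-18986 + (8761 - 87))*(56² - 22286) = 4489 + (-18986 + 8674)*(3136 - 22286) = 4489 - 10312*(-19150) = 4489 + 197474800 = 197479289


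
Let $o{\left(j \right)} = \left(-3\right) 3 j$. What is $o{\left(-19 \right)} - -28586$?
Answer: $28757$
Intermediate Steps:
$o{\left(j \right)} = - 9 j$
$o{\left(-19 \right)} - -28586 = \left(-9\right) \left(-19\right) - -28586 = 171 + 28586 = 28757$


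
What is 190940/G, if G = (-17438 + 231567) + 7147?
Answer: 47735/55319 ≈ 0.86290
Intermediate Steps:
G = 221276 (G = 214129 + 7147 = 221276)
190940/G = 190940/221276 = 190940*(1/221276) = 47735/55319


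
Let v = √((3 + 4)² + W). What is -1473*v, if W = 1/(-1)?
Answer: -5892*√3 ≈ -10205.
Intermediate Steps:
W = -1
v = 4*√3 (v = √((3 + 4)² - 1) = √(7² - 1) = √(49 - 1) = √48 = 4*√3 ≈ 6.9282)
-1473*v = -5892*√3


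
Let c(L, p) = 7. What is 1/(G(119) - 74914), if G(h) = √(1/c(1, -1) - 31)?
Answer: -262199/19642375994 - 3*I*√42/19642375994 ≈ -1.3349e-5 - 9.8981e-10*I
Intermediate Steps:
G(h) = 6*I*√42/7 (G(h) = √(1/7 - 31) = √(⅐ - 31) = √(-216/7) = 6*I*√42/7)
1/(G(119) - 74914) = 1/(6*I*√42/7 - 74914) = 1/(-74914 + 6*I*√42/7)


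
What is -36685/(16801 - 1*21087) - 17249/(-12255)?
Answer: 523503889/52524930 ≈ 9.9668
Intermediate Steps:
-36685/(16801 - 1*21087) - 17249/(-12255) = -36685/(16801 - 21087) - 17249*(-1/12255) = -36685/(-4286) + 17249/12255 = -36685*(-1/4286) + 17249/12255 = 36685/4286 + 17249/12255 = 523503889/52524930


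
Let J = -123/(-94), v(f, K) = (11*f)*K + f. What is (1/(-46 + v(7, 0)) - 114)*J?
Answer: -182327/1222 ≈ -149.20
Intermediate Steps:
v(f, K) = f + 11*K*f (v(f, K) = 11*K*f + f = f + 11*K*f)
J = 123/94 (J = -123*(-1/94) = 123/94 ≈ 1.3085)
(1/(-46 + v(7, 0)) - 114)*J = (1/(-46 + 7*(1 + 11*0)) - 114)*(123/94) = (1/(-46 + 7*(1 + 0)) - 114)*(123/94) = (1/(-46 + 7*1) - 114)*(123/94) = (1/(-46 + 7) - 114)*(123/94) = (1/(-39) - 114)*(123/94) = (-1/39 - 114)*(123/94) = -4447/39*123/94 = -182327/1222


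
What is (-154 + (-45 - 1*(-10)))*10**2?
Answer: -18900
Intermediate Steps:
(-154 + (-45 - 1*(-10)))*10**2 = (-154 + (-45 + 10))*100 = (-154 - 35)*100 = -189*100 = -18900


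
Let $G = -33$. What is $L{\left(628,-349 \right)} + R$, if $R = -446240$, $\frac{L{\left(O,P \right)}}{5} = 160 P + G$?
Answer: $-725605$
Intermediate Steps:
$L{\left(O,P \right)} = -165 + 800 P$ ($L{\left(O,P \right)} = 5 \left(160 P - 33\right) = 5 \left(-33 + 160 P\right) = -165 + 800 P$)
$L{\left(628,-349 \right)} + R = \left(-165 + 800 \left(-349\right)\right) - 446240 = \left(-165 - 279200\right) - 446240 = -279365 - 446240 = -725605$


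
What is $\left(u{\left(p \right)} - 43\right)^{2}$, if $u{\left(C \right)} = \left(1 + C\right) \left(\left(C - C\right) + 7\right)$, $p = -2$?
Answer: $2500$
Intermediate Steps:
$u{\left(C \right)} = 7 + 7 C$ ($u{\left(C \right)} = \left(1 + C\right) \left(0 + 7\right) = \left(1 + C\right) 7 = 7 + 7 C$)
$\left(u{\left(p \right)} - 43\right)^{2} = \left(\left(7 + 7 \left(-2\right)\right) - 43\right)^{2} = \left(\left(7 - 14\right) - 43\right)^{2} = \left(-7 - 43\right)^{2} = \left(-50\right)^{2} = 2500$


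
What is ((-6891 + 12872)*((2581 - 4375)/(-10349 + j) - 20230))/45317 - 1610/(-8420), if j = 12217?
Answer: -23788013526219/8909639419 ≈ -2669.9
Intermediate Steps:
((-6891 + 12872)*((2581 - 4375)/(-10349 + j) - 20230))/45317 - 1610/(-8420) = ((-6891 + 12872)*((2581 - 4375)/(-10349 + 12217) - 20230))/45317 - 1610/(-8420) = (5981*(-1794/1868 - 20230))*(1/45317) - 1610*(-1/8420) = (5981*(-1794*1/1868 - 20230))*(1/45317) + 161/842 = (5981*(-897/934 - 20230))*(1/45317) + 161/842 = (5981*(-18895717/934))*(1/45317) + 161/842 = -113015283377/934*1/45317 + 161/842 = -113015283377/42326078 + 161/842 = -23788013526219/8909639419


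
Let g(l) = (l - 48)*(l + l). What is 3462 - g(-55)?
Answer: -7868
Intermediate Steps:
g(l) = 2*l*(-48 + l) (g(l) = (-48 + l)*(2*l) = 2*l*(-48 + l))
3462 - g(-55) = 3462 - 2*(-55)*(-48 - 55) = 3462 - 2*(-55)*(-103) = 3462 - 1*11330 = 3462 - 11330 = -7868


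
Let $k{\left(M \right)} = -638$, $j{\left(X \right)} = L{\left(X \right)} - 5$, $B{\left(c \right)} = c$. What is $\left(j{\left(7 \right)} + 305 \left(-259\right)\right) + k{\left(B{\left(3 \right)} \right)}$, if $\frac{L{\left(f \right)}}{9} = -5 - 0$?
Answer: $-79683$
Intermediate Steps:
$L{\left(f \right)} = -45$ ($L{\left(f \right)} = 9 \left(-5 - 0\right) = 9 \left(-5 + 0\right) = 9 \left(-5\right) = -45$)
$j{\left(X \right)} = -50$ ($j{\left(X \right)} = -45 - 5 = -50$)
$\left(j{\left(7 \right)} + 305 \left(-259\right)\right) + k{\left(B{\left(3 \right)} \right)} = \left(-50 + 305 \left(-259\right)\right) - 638 = \left(-50 - 78995\right) - 638 = -79045 - 638 = -79683$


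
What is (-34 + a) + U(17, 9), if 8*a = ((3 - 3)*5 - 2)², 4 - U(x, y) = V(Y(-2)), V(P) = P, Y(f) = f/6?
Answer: -175/6 ≈ -29.167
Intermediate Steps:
Y(f) = f/6 (Y(f) = f*(⅙) = f/6)
U(x, y) = 13/3 (U(x, y) = 4 - (-2)/6 = 4 - 1*(-⅓) = 4 + ⅓ = 13/3)
a = ½ (a = ((3 - 3)*5 - 2)²/8 = (0*5 - 2)²/8 = (0 - 2)²/8 = (⅛)*(-2)² = (⅛)*4 = ½ ≈ 0.50000)
(-34 + a) + U(17, 9) = (-34 + ½) + 13/3 = -67/2 + 13/3 = -175/6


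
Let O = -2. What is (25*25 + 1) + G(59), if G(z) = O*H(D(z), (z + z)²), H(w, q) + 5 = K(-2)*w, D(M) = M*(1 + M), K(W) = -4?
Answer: 28956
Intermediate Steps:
H(w, q) = -5 - 4*w
G(z) = 10 + 8*z*(1 + z) (G(z) = -2*(-5 - 4*z*(1 + z)) = 10 + 8*z*(1 + z))
(25*25 + 1) + G(59) = (25*25 + 1) + (10 + 8*59*(1 + 59)) = (625 + 1) + (10 + 8*59*60) = 626 + (10 + 28320) = 626 + 28330 = 28956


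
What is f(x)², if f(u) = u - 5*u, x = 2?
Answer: 64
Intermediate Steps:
f(u) = -4*u
f(x)² = (-4*2)² = (-8)² = 64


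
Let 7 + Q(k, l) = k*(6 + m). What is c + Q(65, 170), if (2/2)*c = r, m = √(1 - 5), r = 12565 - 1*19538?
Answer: -6590 + 130*I ≈ -6590.0 + 130.0*I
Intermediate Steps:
r = -6973 (r = 12565 - 19538 = -6973)
m = 2*I (m = √(-4) = 2*I ≈ 2.0*I)
Q(k, l) = -7 + k*(6 + 2*I)
c = -6973
c + Q(65, 170) = -6973 + (-7 + 2*65*(3 + I)) = -6973 + (-7 + (390 + 130*I)) = -6973 + (383 + 130*I) = -6590 + 130*I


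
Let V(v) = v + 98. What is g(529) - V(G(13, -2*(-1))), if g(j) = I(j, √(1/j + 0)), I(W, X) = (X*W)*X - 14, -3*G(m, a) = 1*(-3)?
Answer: -112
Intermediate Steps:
G(m, a) = 1 (G(m, a) = -(-3)/3 = -⅓*(-3) = 1)
V(v) = 98 + v
I(W, X) = -14 + W*X² (I(W, X) = (W*X)*X - 14 = W*X² - 14 = -14 + W*X²)
g(j) = -13 (g(j) = -14 + j*(√(1/j + 0))² = -14 + j*(√(1/j))² = -14 + j/j = -14 + 1 = -13)
g(529) - V(G(13, -2*(-1))) = -13 - (98 + 1) = -13 - 1*99 = -13 - 99 = -112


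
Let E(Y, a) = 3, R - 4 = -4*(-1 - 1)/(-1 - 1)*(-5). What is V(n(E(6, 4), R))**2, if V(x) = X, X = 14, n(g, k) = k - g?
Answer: 196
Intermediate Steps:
R = 24 (R = 4 - 4*(-1 - 1)/(-1 - 1)*(-5) = 4 - (-8)/(-2)*(-5) = 4 - (-8)*(-1)/2*(-5) = 4 - 4*1*(-5) = 4 - 4*(-5) = 4 + 20 = 24)
V(x) = 14
V(n(E(6, 4), R))**2 = 14**2 = 196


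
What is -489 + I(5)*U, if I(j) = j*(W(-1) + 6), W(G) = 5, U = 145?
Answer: 7486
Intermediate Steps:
I(j) = 11*j (I(j) = j*(5 + 6) = j*11 = 11*j)
-489 + I(5)*U = -489 + (11*5)*145 = -489 + 55*145 = -489 + 7975 = 7486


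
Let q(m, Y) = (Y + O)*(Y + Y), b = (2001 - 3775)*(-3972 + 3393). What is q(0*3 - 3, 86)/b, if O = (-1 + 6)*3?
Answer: 8686/513573 ≈ 0.016913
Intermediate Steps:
b = 1027146 (b = -1774*(-579) = 1027146)
O = 15 (O = 5*3 = 15)
q(m, Y) = 2*Y*(15 + Y) (q(m, Y) = (Y + 15)*(Y + Y) = (15 + Y)*(2*Y) = 2*Y*(15 + Y))
q(0*3 - 3, 86)/b = (2*86*(15 + 86))/1027146 = (2*86*101)*(1/1027146) = 17372*(1/1027146) = 8686/513573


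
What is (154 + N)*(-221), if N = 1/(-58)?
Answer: -1973751/58 ≈ -34030.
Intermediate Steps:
N = -1/58 ≈ -0.017241
(154 + N)*(-221) = (154 - 1/58)*(-221) = (8931/58)*(-221) = -1973751/58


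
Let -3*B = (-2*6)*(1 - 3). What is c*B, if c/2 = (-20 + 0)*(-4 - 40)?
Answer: -14080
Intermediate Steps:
c = 1760 (c = 2*((-20 + 0)*(-4 - 40)) = 2*(-20*(-44)) = 2*880 = 1760)
B = -8 (B = -(-2*6)*(1 - 3)/3 = -(-4)*(-2) = -⅓*24 = -8)
c*B = 1760*(-8) = -14080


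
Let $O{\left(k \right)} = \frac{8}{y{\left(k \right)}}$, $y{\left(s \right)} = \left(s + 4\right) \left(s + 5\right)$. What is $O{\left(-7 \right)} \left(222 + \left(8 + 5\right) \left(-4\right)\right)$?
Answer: $\frac{680}{3} \approx 226.67$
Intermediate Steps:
$y{\left(s \right)} = \left(4 + s\right) \left(5 + s\right)$
$O{\left(k \right)} = \frac{8}{20 + k^{2} + 9 k}$
$O{\left(-7 \right)} \left(222 + \left(8 + 5\right) \left(-4\right)\right) = \frac{8}{20 + \left(-7\right)^{2} + 9 \left(-7\right)} \left(222 + \left(8 + 5\right) \left(-4\right)\right) = \frac{8}{20 + 49 - 63} \left(222 + 13 \left(-4\right)\right) = \frac{8}{6} \left(222 - 52\right) = 8 \cdot \frac{1}{6} \cdot 170 = \frac{4}{3} \cdot 170 = \frac{680}{3}$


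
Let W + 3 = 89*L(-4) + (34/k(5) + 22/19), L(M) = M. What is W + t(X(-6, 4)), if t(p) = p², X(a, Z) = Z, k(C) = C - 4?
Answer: -5849/19 ≈ -307.84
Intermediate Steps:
k(C) = -4 + C
W = -6153/19 (W = -3 + (89*(-4) + (34/(-4 + 5) + 22/19)) = -3 + (-356 + (34/1 + 22*(1/19))) = -3 + (-356 + (34*1 + 22/19)) = -3 + (-356 + (34 + 22/19)) = -3 + (-356 + 668/19) = -3 - 6096/19 = -6153/19 ≈ -323.84)
W + t(X(-6, 4)) = -6153/19 + 4² = -6153/19 + 16 = -5849/19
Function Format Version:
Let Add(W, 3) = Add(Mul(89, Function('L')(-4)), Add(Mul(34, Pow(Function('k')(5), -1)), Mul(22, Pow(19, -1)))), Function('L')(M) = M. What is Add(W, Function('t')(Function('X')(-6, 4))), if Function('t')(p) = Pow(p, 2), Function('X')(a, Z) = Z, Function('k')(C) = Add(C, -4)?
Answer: Rational(-5849, 19) ≈ -307.84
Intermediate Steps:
Function('k')(C) = Add(-4, C)
W = Rational(-6153, 19) (W = Add(-3, Add(Mul(89, -4), Add(Mul(34, Pow(Add(-4, 5), -1)), Mul(22, Pow(19, -1))))) = Add(-3, Add(-356, Add(Mul(34, Pow(1, -1)), Mul(22, Rational(1, 19))))) = Add(-3, Add(-356, Add(Mul(34, 1), Rational(22, 19)))) = Add(-3, Add(-356, Add(34, Rational(22, 19)))) = Add(-3, Add(-356, Rational(668, 19))) = Add(-3, Rational(-6096, 19)) = Rational(-6153, 19) ≈ -323.84)
Add(W, Function('t')(Function('X')(-6, 4))) = Add(Rational(-6153, 19), Pow(4, 2)) = Add(Rational(-6153, 19), 16) = Rational(-5849, 19)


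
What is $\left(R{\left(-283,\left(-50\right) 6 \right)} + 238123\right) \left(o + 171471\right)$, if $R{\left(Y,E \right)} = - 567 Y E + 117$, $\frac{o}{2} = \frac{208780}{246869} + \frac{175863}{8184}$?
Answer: $- \frac{22309975906778191125}{2715559} \approx -8.2156 \cdot 10^{12}$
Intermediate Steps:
$o = \frac{485201919}{10862236}$ ($o = 2 \left(\frac{208780}{246869} + \frac{175863}{8184}\right) = 2 \left(208780 \cdot \frac{1}{246869} + 175863 \cdot \frac{1}{8184}\right) = 2 \left(\frac{208780}{246869} + \frac{1891}{88}\right) = 2 \cdot \frac{485201919}{21724472} = \frac{485201919}{10862236} \approx 44.669$)
$R{\left(Y,E \right)} = 117 - 567 E Y$ ($R{\left(Y,E \right)} = - 567 E Y + 117 = 117 - 567 E Y$)
$\left(R{\left(-283,\left(-50\right) 6 \right)} + 238123\right) \left(o + 171471\right) = \left(\left(117 - 567 \left(\left(-50\right) 6\right) \left(-283\right)\right) + 238123\right) \left(\frac{485201919}{10862236} + 171471\right) = \left(\left(117 - \left(-170100\right) \left(-283\right)\right) + 238123\right) \frac{1863043671075}{10862236} = \left(\left(117 - 48138300\right) + 238123\right) \frac{1863043671075}{10862236} = \left(-48138183 + 238123\right) \frac{1863043671075}{10862236} = \left(-47900060\right) \frac{1863043671075}{10862236} = - \frac{22309975906778191125}{2715559}$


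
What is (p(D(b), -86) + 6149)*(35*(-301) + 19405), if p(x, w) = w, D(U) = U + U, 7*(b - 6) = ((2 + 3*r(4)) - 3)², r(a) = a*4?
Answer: 53778810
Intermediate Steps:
r(a) = 4*a
b = 2251/7 (b = 6 + ((2 + 3*(4*4)) - 3)²/7 = 6 + ((2 + 3*16) - 3)²/7 = 6 + ((2 + 48) - 3)²/7 = 6 + (50 - 3)²/7 = 6 + (⅐)*47² = 6 + (⅐)*2209 = 6 + 2209/7 = 2251/7 ≈ 321.57)
D(U) = 2*U
(p(D(b), -86) + 6149)*(35*(-301) + 19405) = (-86 + 6149)*(35*(-301) + 19405) = 6063*(-10535 + 19405) = 6063*8870 = 53778810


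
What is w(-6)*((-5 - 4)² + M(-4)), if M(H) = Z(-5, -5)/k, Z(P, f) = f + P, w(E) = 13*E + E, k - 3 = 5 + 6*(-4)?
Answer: -13713/2 ≈ -6856.5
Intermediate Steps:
k = -16 (k = 3 + (5 + 6*(-4)) = 3 + (5 - 24) = 3 - 19 = -16)
w(E) = 14*E
Z(P, f) = P + f
M(H) = 5/8 (M(H) = (-5 - 5)/(-16) = -10*(-1/16) = 5/8)
w(-6)*((-5 - 4)² + M(-4)) = (14*(-6))*((-5 - 4)² + 5/8) = -84*((-9)² + 5/8) = -84*(81 + 5/8) = -84*653/8 = -13713/2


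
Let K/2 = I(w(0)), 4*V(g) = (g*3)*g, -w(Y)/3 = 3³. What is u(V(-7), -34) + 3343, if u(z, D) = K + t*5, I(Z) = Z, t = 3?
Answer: 3196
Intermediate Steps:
w(Y) = -81 (w(Y) = -3*3³ = -3*27 = -81)
V(g) = 3*g²/4 (V(g) = ((g*3)*g)/4 = ((3*g)*g)/4 = (3*g²)/4 = 3*g²/4)
K = -162 (K = 2*(-81) = -162)
u(z, D) = -147 (u(z, D) = -162 + 3*5 = -162 + 15 = -147)
u(V(-7), -34) + 3343 = -147 + 3343 = 3196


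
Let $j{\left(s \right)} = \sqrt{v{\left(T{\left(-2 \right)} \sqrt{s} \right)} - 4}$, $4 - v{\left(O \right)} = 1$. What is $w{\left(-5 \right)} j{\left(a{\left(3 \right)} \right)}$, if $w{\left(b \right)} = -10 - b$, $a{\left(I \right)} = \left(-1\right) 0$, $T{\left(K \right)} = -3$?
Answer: $- 5 i \approx - 5.0 i$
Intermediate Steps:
$a{\left(I \right)} = 0$
$v{\left(O \right)} = 3$ ($v{\left(O \right)} = 4 - 1 = 3$)
$j{\left(s \right)} = i$ ($j{\left(s \right)} = \sqrt{3 - 4} = \sqrt{-1} = i$)
$w{\left(-5 \right)} j{\left(a{\left(3 \right)} \right)} = \left(-10 - -5\right) i = \left(-10 + 5\right) i = - 5 i$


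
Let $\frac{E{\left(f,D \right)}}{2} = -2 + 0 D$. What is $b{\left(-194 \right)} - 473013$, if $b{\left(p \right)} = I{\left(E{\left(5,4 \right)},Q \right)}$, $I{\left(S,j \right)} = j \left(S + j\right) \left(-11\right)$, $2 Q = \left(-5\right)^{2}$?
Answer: $- \frac{1896727}{4} \approx -4.7418 \cdot 10^{5}$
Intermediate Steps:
$E{\left(f,D \right)} = -4$ ($E{\left(f,D \right)} = 2 \left(-2 + 0 D\right) = 2 \left(-2 + 0\right) = 2 \left(-2\right) = -4$)
$Q = \frac{25}{2}$ ($Q = \frac{\left(-5\right)^{2}}{2} = \frac{1}{2} \cdot 25 = \frac{25}{2} \approx 12.5$)
$I{\left(S,j \right)} = - 11 j \left(S + j\right)$
$b{\left(p \right)} = - \frac{4675}{4}$ ($b{\left(p \right)} = \left(-11\right) \frac{25}{2} \left(-4 + \frac{25}{2}\right) = \left(-11\right) \frac{25}{2} \cdot \frac{17}{2} = - \frac{4675}{4}$)
$b{\left(-194 \right)} - 473013 = - \frac{4675}{4} - 473013 = - \frac{1896727}{4}$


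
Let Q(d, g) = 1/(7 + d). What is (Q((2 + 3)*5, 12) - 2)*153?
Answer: -9639/32 ≈ -301.22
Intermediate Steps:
(Q((2 + 3)*5, 12) - 2)*153 = (1/(7 + (2 + 3)*5) - 2)*153 = (1/(7 + 5*5) - 2)*153 = (1/(7 + 25) - 2)*153 = (1/32 - 2)*153 = -63/32*153 = -9639/32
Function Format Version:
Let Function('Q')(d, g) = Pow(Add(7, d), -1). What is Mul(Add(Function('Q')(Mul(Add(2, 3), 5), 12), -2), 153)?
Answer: Rational(-9639, 32) ≈ -301.22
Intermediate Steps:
Mul(Add(Function('Q')(Mul(Add(2, 3), 5), 12), -2), 153) = Mul(Add(Pow(Add(7, Mul(Add(2, 3), 5)), -1), -2), 153) = Mul(Add(Pow(Add(7, Mul(5, 5)), -1), -2), 153) = Mul(Add(Pow(Add(7, 25), -1), -2), 153) = Mul(Add(Pow(32, -1), -2), 153) = Mul(Add(Rational(1, 32), -2), 153) = Mul(Rational(-63, 32), 153) = Rational(-9639, 32)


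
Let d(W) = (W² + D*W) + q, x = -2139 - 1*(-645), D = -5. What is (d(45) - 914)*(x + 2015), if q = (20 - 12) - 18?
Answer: 456396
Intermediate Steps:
q = -10 (q = 8 - 18 = -10)
x = -1494 (x = -2139 + 645 = -1494)
d(W) = -10 + W² - 5*W (d(W) = (W² - 5*W) - 10 = -10 + W² - 5*W)
(d(45) - 914)*(x + 2015) = ((-10 + 45² - 5*45) - 914)*(-1494 + 2015) = ((-10 + 2025 - 225) - 914)*521 = (1790 - 914)*521 = 876*521 = 456396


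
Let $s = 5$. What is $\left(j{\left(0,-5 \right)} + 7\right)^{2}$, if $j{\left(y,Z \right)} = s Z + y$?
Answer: $324$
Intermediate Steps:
$j{\left(y,Z \right)} = y + 5 Z$ ($j{\left(y,Z \right)} = 5 Z + y = y + 5 Z$)
$\left(j{\left(0,-5 \right)} + 7\right)^{2} = \left(\left(0 + 5 \left(-5\right)\right) + 7\right)^{2} = \left(\left(0 - 25\right) + 7\right)^{2} = \left(-25 + 7\right)^{2} = \left(-18\right)^{2} = 324$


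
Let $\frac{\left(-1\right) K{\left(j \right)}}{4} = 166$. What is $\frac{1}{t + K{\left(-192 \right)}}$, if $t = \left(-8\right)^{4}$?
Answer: $\frac{1}{3432} \approx 0.00029138$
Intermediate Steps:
$K{\left(j \right)} = -664$ ($K{\left(j \right)} = \left(-4\right) 166 = -664$)
$t = 4096$
$\frac{1}{t + K{\left(-192 \right)}} = \frac{1}{4096 - 664} = \frac{1}{3432}$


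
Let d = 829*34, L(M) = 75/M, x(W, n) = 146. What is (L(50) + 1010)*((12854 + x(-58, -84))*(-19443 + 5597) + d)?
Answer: -182039466861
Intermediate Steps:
d = 28186
(L(50) + 1010)*((12854 + x(-58, -84))*(-19443 + 5597) + d) = (75/50 + 1010)*((12854 + 146)*(-19443 + 5597) + 28186) = (75*(1/50) + 1010)*(13000*(-13846) + 28186) = (3/2 + 1010)*(-179998000 + 28186) = (2023/2)*(-179969814) = -182039466861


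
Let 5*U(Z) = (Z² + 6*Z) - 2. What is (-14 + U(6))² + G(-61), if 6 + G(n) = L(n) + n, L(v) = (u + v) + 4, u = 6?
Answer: -118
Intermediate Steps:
L(v) = 10 + v (L(v) = (6 + v) + 4 = 10 + v)
U(Z) = -⅖ + Z²/5 + 6*Z/5 (U(Z) = ((Z² + 6*Z) - 2)/5 = (-2 + Z² + 6*Z)/5 = -⅖ + Z²/5 + 6*Z/5)
G(n) = 4 + 2*n (G(n) = -6 + ((10 + n) + n) = -6 + (10 + 2*n) = 4 + 2*n)
(-14 + U(6))² + G(-61) = (-14 + (-⅖ + (⅕)*6² + (6/5)*6))² + (4 + 2*(-61)) = (-14 + (-⅖ + (⅕)*36 + 36/5))² + (4 - 122) = (-14 + (-⅖ + 36/5 + 36/5))² - 118 = (-14 + 14)² - 118 = 0² - 118 = 0 - 118 = -118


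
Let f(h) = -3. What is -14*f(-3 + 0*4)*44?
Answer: 1848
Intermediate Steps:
-14*f(-3 + 0*4)*44 = -14*(-3)*44 = 42*44 = 1848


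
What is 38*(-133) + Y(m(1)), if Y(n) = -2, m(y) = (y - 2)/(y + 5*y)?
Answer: -5056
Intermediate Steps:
m(y) = (-2 + y)/(6*y) (m(y) = (-2 + y)/((6*y)) = (-2 + y)*(1/(6*y)) = (-2 + y)/(6*y))
38*(-133) + Y(m(1)) = 38*(-133) - 2 = -5054 - 2 = -5056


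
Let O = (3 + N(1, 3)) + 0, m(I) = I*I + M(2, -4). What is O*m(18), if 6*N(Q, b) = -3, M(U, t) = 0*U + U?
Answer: 815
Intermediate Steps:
M(U, t) = U (M(U, t) = 0 + U = U)
m(I) = 2 + I² (m(I) = I*I + 2 = I² + 2 = 2 + I²)
N(Q, b) = -½ (N(Q, b) = (⅙)*(-3) = -½)
O = 5/2 (O = (3 - ½) + 0 = 5/2 + 0 = 5/2 ≈ 2.5000)
O*m(18) = 5*(2 + 18²)/2 = 5*(2 + 324)/2 = (5/2)*326 = 815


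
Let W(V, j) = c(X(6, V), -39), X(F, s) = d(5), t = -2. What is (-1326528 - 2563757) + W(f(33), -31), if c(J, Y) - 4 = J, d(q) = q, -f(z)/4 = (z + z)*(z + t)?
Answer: -3890276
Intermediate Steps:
f(z) = -8*z*(-2 + z) (f(z) = -4*(z + z)*(z - 2) = -4*2*z*(-2 + z) = -8*z*(-2 + z))
X(F, s) = 5
c(J, Y) = 4 + J
W(V, j) = 9 (W(V, j) = 4 + 5 = 9)
(-1326528 - 2563757) + W(f(33), -31) = (-1326528 - 2563757) + 9 = -3890285 + 9 = -3890276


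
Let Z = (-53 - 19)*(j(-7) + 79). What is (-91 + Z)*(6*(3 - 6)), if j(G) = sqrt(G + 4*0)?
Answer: 104022 + 1296*I*sqrt(7) ≈ 1.0402e+5 + 3428.9*I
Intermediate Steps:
j(G) = sqrt(G) (j(G) = sqrt(G + 0) = sqrt(G))
Z = -5688 - 72*I*sqrt(7) (Z = (-53 - 19)*(sqrt(-7) + 79) = -72*(I*sqrt(7) + 79) = -72*(79 + I*sqrt(7)) = -5688 - 72*I*sqrt(7) ≈ -5688.0 - 190.49*I)
(-91 + Z)*(6*(3 - 6)) = (-91 + (-5688 - 72*I*sqrt(7)))*(6*(3 - 6)) = (-5779 - 72*I*sqrt(7))*(6*(-3)) = (-5779 - 72*I*sqrt(7))*(-18) = 104022 + 1296*I*sqrt(7)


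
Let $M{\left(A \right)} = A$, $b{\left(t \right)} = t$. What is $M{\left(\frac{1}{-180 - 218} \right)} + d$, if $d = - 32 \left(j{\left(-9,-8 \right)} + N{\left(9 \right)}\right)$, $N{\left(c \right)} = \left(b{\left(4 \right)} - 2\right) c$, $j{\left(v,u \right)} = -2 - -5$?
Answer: $- \frac{267457}{398} \approx -672.0$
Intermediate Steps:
$j{\left(v,u \right)} = 3$ ($j{\left(v,u \right)} = -2 + 5 = 3$)
$N{\left(c \right)} = 2 c$ ($N{\left(c \right)} = \left(4 - 2\right) c = 2 c$)
$d = -672$ ($d = - 32 \left(3 + 2 \cdot 9\right) = - 32 \left(3 + 18\right) = \left(-32\right) 21 = -672$)
$M{\left(\frac{1}{-180 - 218} \right)} + d = \frac{1}{-180 - 218} - 672 = \frac{1}{-398} - 672 = - \frac{1}{398} - 672 = - \frac{267457}{398}$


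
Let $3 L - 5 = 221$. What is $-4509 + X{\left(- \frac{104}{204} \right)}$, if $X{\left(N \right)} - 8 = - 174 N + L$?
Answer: $- \frac{221185}{51} \approx -4337.0$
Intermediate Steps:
$L = \frac{226}{3}$ ($L = \frac{5}{3} + \frac{1}{3} \cdot 221 = \frac{5}{3} + \frac{221}{3} = \frac{226}{3} \approx 75.333$)
$X{\left(N \right)} = \frac{250}{3} - 174 N$ ($X{\left(N \right)} = 8 - \left(- \frac{226}{3} + 174 N\right) = \frac{250}{3} - 174 N$)
$-4509 + X{\left(- \frac{104}{204} \right)} = -4509 - \left(- \frac{250}{3} + 174 \left(- \frac{104}{204}\right)\right) = -4509 - \left(- \frac{250}{3} + 174 \left(\left(-104\right) \frac{1}{204}\right)\right) = -4509 + \left(\frac{250}{3} - - \frac{1508}{17}\right) = -4509 + \left(\frac{250}{3} + \frac{1508}{17}\right) = -4509 + \frac{8774}{51} = - \frac{221185}{51}$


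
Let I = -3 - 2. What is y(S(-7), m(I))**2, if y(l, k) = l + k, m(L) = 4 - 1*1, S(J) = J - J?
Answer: 9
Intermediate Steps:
S(J) = 0
I = -5
m(L) = 3 (m(L) = 4 - 1 = 3)
y(l, k) = k + l
y(S(-7), m(I))**2 = (3 + 0)**2 = 3**2 = 9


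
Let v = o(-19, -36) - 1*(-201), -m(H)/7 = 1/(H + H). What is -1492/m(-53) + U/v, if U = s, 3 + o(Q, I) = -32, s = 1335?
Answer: -26243887/1162 ≈ -22585.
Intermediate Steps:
o(Q, I) = -35 (o(Q, I) = -3 - 32 = -35)
U = 1335
m(H) = -7/(2*H) (m(H) = -7/(H + H) = -7*1/(2*H) = -7/(2*H))
v = 166 (v = -35 - 1*(-201) = -35 + 201 = 166)
-1492/m(-53) + U/v = -1492/((-7/2/(-53))) + 1335/166 = -1492/((-7/2*(-1/53))) + 1335*(1/166) = -1492/7/106 + 1335/166 = -1492*106/7 + 1335/166 = -158152/7 + 1335/166 = -26243887/1162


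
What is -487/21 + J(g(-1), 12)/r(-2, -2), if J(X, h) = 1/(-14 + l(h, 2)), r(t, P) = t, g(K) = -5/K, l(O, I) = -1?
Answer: -1621/70 ≈ -23.157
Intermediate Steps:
J(X, h) = -1/15 (J(X, h) = 1/(-14 - 1) = 1/(-15) = -1/15)
-487/21 + J(g(-1), 12)/r(-2, -2) = -487/21 - 1/15/(-2) = -487*1/21 - 1/15*(-½) = -487/21 + 1/30 = -1621/70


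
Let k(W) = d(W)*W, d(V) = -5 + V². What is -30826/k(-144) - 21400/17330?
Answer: -3167521751/2586731256 ≈ -1.2245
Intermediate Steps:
k(W) = W*(-5 + W²) (k(W) = (-5 + W²)*W = W*(-5 + W²))
-30826/k(-144) - 21400/17330 = -30826*(-1/(144*(-5 + (-144)²))) - 21400/17330 = -30826*(-1/(144*(-5 + 20736))) - 21400*1/17330 = -30826/((-144*20731)) - 2140/1733 = -30826/(-2985264) - 2140/1733 = -30826*(-1/2985264) - 2140/1733 = 15413/1492632 - 2140/1733 = -3167521751/2586731256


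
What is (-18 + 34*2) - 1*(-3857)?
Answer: 3907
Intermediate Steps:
(-18 + 34*2) - 1*(-3857) = (-18 + 68) + 3857 = 50 + 3857 = 3907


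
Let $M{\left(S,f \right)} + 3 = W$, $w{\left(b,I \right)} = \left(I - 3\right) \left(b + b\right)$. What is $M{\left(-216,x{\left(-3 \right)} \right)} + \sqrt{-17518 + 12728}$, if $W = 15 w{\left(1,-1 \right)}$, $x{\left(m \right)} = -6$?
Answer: $-123 + i \sqrt{4790} \approx -123.0 + 69.21 i$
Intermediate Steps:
$w{\left(b,I \right)} = 2 b \left(-3 + I\right)$ ($w{\left(b,I \right)} = \left(-3 + I\right) 2 b = 2 b \left(-3 + I\right)$)
$W = -120$ ($W = 15 \cdot 2 \cdot 1 \left(-3 - 1\right) = 15 \cdot 2 \cdot 1 \left(-4\right) = 15 \left(-8\right) = -120$)
$M{\left(S,f \right)} = -123$ ($M{\left(S,f \right)} = -3 - 120 = -123$)
$M{\left(-216,x{\left(-3 \right)} \right)} + \sqrt{-17518 + 12728} = -123 + \sqrt{-17518 + 12728} = -123 + \sqrt{-4790} = -123 + i \sqrt{4790}$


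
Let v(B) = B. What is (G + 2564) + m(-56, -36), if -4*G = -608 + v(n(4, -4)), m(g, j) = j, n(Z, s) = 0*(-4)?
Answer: 2680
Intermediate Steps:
n(Z, s) = 0
G = 152 (G = -(-608 + 0)/4 = -¼*(-608) = 152)
(G + 2564) + m(-56, -36) = (152 + 2564) - 36 = 2716 - 36 = 2680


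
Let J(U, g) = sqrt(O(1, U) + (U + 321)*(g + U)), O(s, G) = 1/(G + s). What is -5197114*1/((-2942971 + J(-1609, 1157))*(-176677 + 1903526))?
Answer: 24594288903395952/24049848439678130907529 + 10394228*sqrt(376327880814)/24049848439678130907529 ≈ 1.0229e-6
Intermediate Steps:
J(U, g) = sqrt(1/(1 + U) + (321 + U)*(U + g)) (J(U, g) = sqrt(1/(U + 1) + (U + 321)*(g + U)) = sqrt(1/(1 + U) + (321 + U)*(U + g)))
-5197114*1/((-2942971 + J(-1609, 1157))*(-176677 + 1903526)) = -5197114*1/((-2942971 + sqrt((1 + (1 - 1609)*((-1609)**2 + 321*(-1609) + 321*1157 - 1609*1157))/(1 - 1609)))*(-176677 + 1903526)) = -5197114*1/(1726849*(-2942971 + sqrt((1 - 1608*(2588881 - 516489 + 371397 - 1861613))/(-1608)))) = -5197114*1/(1726849*(-2942971 + sqrt(-(1 - 1608*582176)/1608))) = -5197114*1/(1726849*(-2942971 + sqrt(-(1 - 936139008)/1608))) = -5197114*1/(1726849*(-2942971 + sqrt(-1/1608*(-936139007)))) = -5197114*1/(1726849*(-2942971 + sqrt(936139007/1608))) = -5197114*1/(1726849*(-2942971 + sqrt(376327880814)/804)) = -5197114/(-5082066528379 + 1726849*sqrt(376327880814)/804)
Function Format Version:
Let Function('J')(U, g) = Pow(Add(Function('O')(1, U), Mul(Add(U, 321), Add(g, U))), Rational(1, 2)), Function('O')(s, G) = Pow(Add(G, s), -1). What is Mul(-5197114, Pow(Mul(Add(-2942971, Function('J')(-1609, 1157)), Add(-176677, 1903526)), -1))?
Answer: Add(Rational(24594288903395952, 24049848439678130907529), Mul(Rational(10394228, 24049848439678130907529), Pow(376327880814, Rational(1, 2)))) ≈ 1.0229e-6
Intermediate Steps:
Function('J')(U, g) = Pow(Add(Pow(Add(1, U), -1), Mul(Add(321, U), Add(U, g))), Rational(1, 2)) (Function('J')(U, g) = Pow(Add(Pow(Add(U, 1), -1), Mul(Add(U, 321), Add(g, U))), Rational(1, 2)) = Pow(Add(Pow(Add(1, U), -1), Mul(Add(321, U), Add(U, g))), Rational(1, 2)))
Mul(-5197114, Pow(Mul(Add(-2942971, Function('J')(-1609, 1157)), Add(-176677, 1903526)), -1)) = Mul(-5197114, Pow(Mul(Add(-2942971, Pow(Mul(Pow(Add(1, -1609), -1), Add(1, Mul(Add(1, -1609), Add(Pow(-1609, 2), Mul(321, -1609), Mul(321, 1157), Mul(-1609, 1157))))), Rational(1, 2))), Add(-176677, 1903526)), -1)) = Mul(-5197114, Pow(Mul(Add(-2942971, Pow(Mul(Pow(-1608, -1), Add(1, Mul(-1608, Add(2588881, -516489, 371397, -1861613)))), Rational(1, 2))), 1726849), -1)) = Mul(-5197114, Pow(Mul(Add(-2942971, Pow(Mul(Rational(-1, 1608), Add(1, Mul(-1608, 582176))), Rational(1, 2))), 1726849), -1)) = Mul(-5197114, Pow(Mul(Add(-2942971, Pow(Mul(Rational(-1, 1608), Add(1, -936139008)), Rational(1, 2))), 1726849), -1)) = Mul(-5197114, Pow(Mul(Add(-2942971, Pow(Mul(Rational(-1, 1608), -936139007), Rational(1, 2))), 1726849), -1)) = Mul(-5197114, Pow(Mul(Add(-2942971, Pow(Rational(936139007, 1608), Rational(1, 2))), 1726849), -1)) = Mul(-5197114, Pow(Mul(Add(-2942971, Mul(Rational(1, 804), Pow(376327880814, Rational(1, 2)))), 1726849), -1)) = Mul(-5197114, Pow(Add(-5082066528379, Mul(Rational(1726849, 804), Pow(376327880814, Rational(1, 2)))), -1))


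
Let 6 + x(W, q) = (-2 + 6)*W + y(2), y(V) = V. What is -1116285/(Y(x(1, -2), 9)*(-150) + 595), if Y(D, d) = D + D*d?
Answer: -223257/119 ≈ -1876.1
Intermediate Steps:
x(W, q) = -4 + 4*W (x(W, q) = -6 + ((-2 + 6)*W + 2) = -6 + (4*W + 2) = -6 + (2 + 4*W) = -4 + 4*W)
-1116285/(Y(x(1, -2), 9)*(-150) + 595) = -1116285/(((-4 + 4*1)*(1 + 9))*(-150) + 595) = -1116285/(((-4 + 4)*10)*(-150) + 595) = -1116285/((0*10)*(-150) + 595) = -1116285/(0*(-150) + 595) = -1116285/(0 + 595) = -1116285/595 = -1116285*1/595 = -223257/119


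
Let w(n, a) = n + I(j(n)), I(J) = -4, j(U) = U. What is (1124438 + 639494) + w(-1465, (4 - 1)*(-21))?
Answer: 1762463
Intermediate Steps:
w(n, a) = -4 + n (w(n, a) = n - 4 = -4 + n)
(1124438 + 639494) + w(-1465, (4 - 1)*(-21)) = (1124438 + 639494) + (-4 - 1465) = 1763932 - 1469 = 1762463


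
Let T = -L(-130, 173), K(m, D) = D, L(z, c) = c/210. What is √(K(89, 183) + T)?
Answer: √8033970/210 ≈ 13.497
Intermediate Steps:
L(z, c) = c/210 (L(z, c) = c*(1/210) = c/210)
T = -173/210 ≈ -0.82381
√(K(89, 183) + T) = √(183 - 173/210) = √(38257/210) = √8033970/210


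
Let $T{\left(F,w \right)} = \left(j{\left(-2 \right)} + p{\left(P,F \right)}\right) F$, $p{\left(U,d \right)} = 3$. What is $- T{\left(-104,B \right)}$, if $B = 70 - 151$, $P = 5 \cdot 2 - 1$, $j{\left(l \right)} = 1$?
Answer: $416$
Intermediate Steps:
$P = 9$ ($P = 10 - 1 = 9$)
$B = -81$
$T{\left(F,w \right)} = 4 F$ ($T{\left(F,w \right)} = \left(1 + 3\right) F = 4 F$)
$- T{\left(-104,B \right)} = - 4 \left(-104\right) = \left(-1\right) \left(-416\right) = 416$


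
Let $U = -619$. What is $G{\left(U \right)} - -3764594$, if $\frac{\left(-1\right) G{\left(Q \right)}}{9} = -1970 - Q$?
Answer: $3776753$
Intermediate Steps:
$G{\left(Q \right)} = 17730 + 9 Q$ ($G{\left(Q \right)} = - 9 \left(-1970 - Q\right) = 17730 + 9 Q$)
$G{\left(U \right)} - -3764594 = \left(17730 + 9 \left(-619\right)\right) - -3764594 = \left(17730 - 5571\right) + 3764594 = 12159 + 3764594 = 3776753$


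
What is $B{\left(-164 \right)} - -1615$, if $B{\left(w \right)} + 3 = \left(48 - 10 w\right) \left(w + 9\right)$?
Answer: $-260028$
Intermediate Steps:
$B{\left(w \right)} = -3 + \left(9 + w\right) \left(48 - 10 w\right)$ ($B{\left(w \right)} = -3 + \left(48 - 10 w\right) \left(w + 9\right) = -3 + \left(48 - 10 w\right) \left(9 + w\right) = -3 + \left(9 + w\right) \left(48 - 10 w\right)$)
$B{\left(-164 \right)} - -1615 = \left(429 - -6888 - 10 \left(-164\right)^{2}\right) - -1615 = \left(429 + 6888 - 268960\right) + 1615 = -261643 + 1615 = -260028$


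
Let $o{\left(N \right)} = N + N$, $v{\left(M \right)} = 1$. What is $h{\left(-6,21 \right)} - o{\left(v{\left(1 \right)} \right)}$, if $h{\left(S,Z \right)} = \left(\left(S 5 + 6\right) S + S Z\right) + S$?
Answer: $10$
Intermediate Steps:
$h{\left(S,Z \right)} = S + S Z + S \left(6 + 5 S\right)$ ($h{\left(S,Z \right)} = \left(\left(5 S + 6\right) S + S Z\right) + S = \left(\left(6 + 5 S\right) S + S Z\right) + S = \left(S \left(6 + 5 S\right) + S Z\right) + S = \left(S Z + S \left(6 + 5 S\right)\right) + S = S + S Z + S \left(6 + 5 S\right)$)
$o{\left(N \right)} = 2 N$
$h{\left(-6,21 \right)} - o{\left(v{\left(1 \right)} \right)} = - 6 \left(7 + 21 + 5 \left(-6\right)\right) - 2 \cdot 1 = - 6 \left(7 + 21 - 30\right) - 2 = \left(-6\right) \left(-2\right) - 2 = 12 - 2 = 10$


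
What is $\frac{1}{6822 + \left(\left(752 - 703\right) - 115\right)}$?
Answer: $\frac{1}{6756} \approx 0.00014802$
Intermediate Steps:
$\frac{1}{6822 + \left(\left(752 - 703\right) - 115\right)} = \frac{1}{6822 + \left(49 - 115\right)} = \frac{1}{6822 - 66} = \frac{1}{6756}$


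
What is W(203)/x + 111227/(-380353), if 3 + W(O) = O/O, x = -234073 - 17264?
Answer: -27954699793/95596781961 ≈ -0.29242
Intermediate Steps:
x = -251337
W(O) = -2 (W(O) = -3 + O/O = -3 + 1 = -2)
W(203)/x + 111227/(-380353) = -2/(-251337) + 111227/(-380353) = -2*(-1/251337) + 111227*(-1/380353) = 2/251337 - 111227/380353 = -27954699793/95596781961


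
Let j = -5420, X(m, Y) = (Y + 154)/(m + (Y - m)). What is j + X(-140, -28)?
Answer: -10849/2 ≈ -5424.5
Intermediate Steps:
X(m, Y) = (154 + Y)/Y
j + X(-140, -28) = -5420 + (154 - 28)/(-28) = -5420 - 1/28*126 = -5420 - 9/2 = -10849/2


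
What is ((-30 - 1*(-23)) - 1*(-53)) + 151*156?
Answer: 23602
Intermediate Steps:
((-30 - 1*(-23)) - 1*(-53)) + 151*156 = ((-30 + 23) + 53) + 23556 = (-7 + 53) + 23556 = 46 + 23556 = 23602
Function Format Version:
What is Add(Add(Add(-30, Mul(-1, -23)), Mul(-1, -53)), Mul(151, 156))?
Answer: 23602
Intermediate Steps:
Add(Add(Add(-30, Mul(-1, -23)), Mul(-1, -53)), Mul(151, 156)) = Add(Add(Add(-30, 23), 53), 23556) = Add(Add(-7, 53), 23556) = Add(46, 23556) = 23602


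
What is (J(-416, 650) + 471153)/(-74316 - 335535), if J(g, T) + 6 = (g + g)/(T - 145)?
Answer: -237928403/206974755 ≈ -1.1496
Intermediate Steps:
J(g, T) = -6 + 2*g/(-145 + T) (J(g, T) = -6 + (g + g)/(T - 145) = -6 + (2*g)/(-145 + T) = -6 + 2*g/(-145 + T))
(J(-416, 650) + 471153)/(-74316 - 335535) = (2*(435 - 416 - 3*650)/(-145 + 650) + 471153)/(-74316 - 335535) = (2*(435 - 416 - 1950)/505 + 471153)/(-409851) = (2*(1/505)*(-1931) + 471153)*(-1/409851) = (-3862/505 + 471153)*(-1/409851) = (237928403/505)*(-1/409851) = -237928403/206974755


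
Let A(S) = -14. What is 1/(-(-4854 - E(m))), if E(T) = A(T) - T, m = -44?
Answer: 1/4884 ≈ 0.00020475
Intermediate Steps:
E(T) = -14 - T
1/(-(-4854 - E(m))) = 1/(-(-4854 - (-14 - 1*(-44)))) = 1/(-(-4854 - (-14 + 44))) = 1/(-(-4854 - 1*30)) = 1/(-(-4854 - 30)) = 1/(-1*(-4884)) = 1/4884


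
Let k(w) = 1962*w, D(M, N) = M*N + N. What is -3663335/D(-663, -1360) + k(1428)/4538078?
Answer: -1410204101461/408572238496 ≈ -3.4515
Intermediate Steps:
D(M, N) = N + M*N
-3663335/D(-663, -1360) + k(1428)/4538078 = -3663335*(-1/(1360*(1 - 663))) + (1962*1428)/4538078 = -3663335/((-1360*(-662))) + 2801736*(1/4538078) = -3663335/900320 + 1400868/2269039 = -3663335*1/900320 + 1400868/2269039 = -732667/180064 + 1400868/2269039 = -1410204101461/408572238496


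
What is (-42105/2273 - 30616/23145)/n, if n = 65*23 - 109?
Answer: -1044110393/72915498810 ≈ -0.014319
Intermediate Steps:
n = 1386 (n = 1495 - 109 = 1386)
(-42105/2273 - 30616/23145)/n = (-42105/2273 - 30616/23145)/1386 = (-42105*1/2273 - 30616*1/23145)*(1/1386) = (-42105/2273 - 30616/23145)*(1/1386) = -1044110393/52608585*1/1386 = -1044110393/72915498810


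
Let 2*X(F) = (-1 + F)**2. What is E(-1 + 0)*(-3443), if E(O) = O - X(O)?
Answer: 10329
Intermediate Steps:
X(F) = (-1 + F)**2/2
E(O) = O - (-1 + O)**2/2
E(-1 + 0)*(-3443) = ((-1 + 0) - (-1 + (-1 + 0))**2/2)*(-3443) = (-1 - (-1 - 1)**2/2)*(-3443) = (-1 - 1/2*(-2)**2)*(-3443) = (-1 - 1/2*4)*(-3443) = (-1 - 2)*(-3443) = -3*(-3443) = 10329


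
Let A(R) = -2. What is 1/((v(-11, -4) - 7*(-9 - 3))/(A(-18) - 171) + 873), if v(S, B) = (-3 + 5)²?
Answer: 173/150941 ≈ 0.0011461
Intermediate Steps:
v(S, B) = 4 (v(S, B) = 2² = 4)
1/((v(-11, -4) - 7*(-9 - 3))/(A(-18) - 171) + 873) = 1/((4 - 7*(-9 - 3))/(-2 - 171) + 873) = 1/((4 - 7*(-12))/(-173) + 873) = 1/((4 + 84)*(-1/173) + 873) = 1/(88*(-1/173) + 873) = 1/(-88/173 + 873) = 1/(150941/173) = 173/150941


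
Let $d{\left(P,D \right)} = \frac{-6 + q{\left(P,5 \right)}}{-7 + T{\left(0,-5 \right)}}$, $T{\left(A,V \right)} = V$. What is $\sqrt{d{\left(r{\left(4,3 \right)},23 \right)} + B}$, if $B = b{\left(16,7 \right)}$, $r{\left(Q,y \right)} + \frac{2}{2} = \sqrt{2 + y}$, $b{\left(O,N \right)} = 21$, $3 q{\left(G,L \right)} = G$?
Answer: $\frac{\sqrt{775 - \sqrt{5}}}{6} \approx 4.6331$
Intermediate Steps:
$q{\left(G,L \right)} = \frac{G}{3}$
$r{\left(Q,y \right)} = -1 + \sqrt{2 + y}$
$d{\left(P,D \right)} = \frac{1}{2} - \frac{P}{36}$ ($d{\left(P,D \right)} = \frac{-6 + \frac{P}{3}}{-7 - 5} = \frac{-6 + \frac{P}{3}}{-12} = \left(-6 + \frac{P}{3}\right) \left(- \frac{1}{12}\right) = \frac{1}{2} - \frac{P}{36}$)
$B = 21$
$\sqrt{d{\left(r{\left(4,3 \right)},23 \right)} + B} = \sqrt{\left(\frac{1}{2} - \frac{-1 + \sqrt{2 + 3}}{36}\right) + 21} = \sqrt{\left(\frac{1}{2} - \frac{-1 + \sqrt{5}}{36}\right) + 21} = \sqrt{\left(\frac{1}{2} + \left(\frac{1}{36} - \frac{\sqrt{5}}{36}\right)\right) + 21} = \sqrt{\left(\frac{19}{36} - \frac{\sqrt{5}}{36}\right) + 21} = \sqrt{\frac{775}{36} - \frac{\sqrt{5}}{36}}$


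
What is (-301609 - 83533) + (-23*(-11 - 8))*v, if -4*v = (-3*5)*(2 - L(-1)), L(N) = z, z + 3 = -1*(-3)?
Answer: -763729/2 ≈ -3.8186e+5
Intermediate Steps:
z = 0 (z = -3 - 1*(-3) = -3 + 3 = 0)
L(N) = 0
v = 15/2 (v = -(-3*5)*(2 - 1*0)/4 = -(-15)*(2 + 0)/4 = -(-15)*2/4 = -¼*(-30) = 15/2 ≈ 7.5000)
(-301609 - 83533) + (-23*(-11 - 8))*v = (-301609 - 83533) - 23*(-11 - 8)*(15/2) = -385142 - 23*(-19)*(15/2) = -385142 + 437*(15/2) = -385142 + 6555/2 = -763729/2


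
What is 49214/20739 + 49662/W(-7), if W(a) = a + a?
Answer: -514625611/145173 ≈ -3544.9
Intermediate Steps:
W(a) = 2*a
49214/20739 + 49662/W(-7) = 49214/20739 + 49662/((2*(-7))) = 49214*(1/20739) + 49662/(-14) = 49214/20739 + 49662*(-1/14) = 49214/20739 - 24831/7 = -514625611/145173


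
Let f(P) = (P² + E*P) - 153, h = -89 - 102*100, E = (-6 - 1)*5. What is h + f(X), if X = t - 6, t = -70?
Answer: -2006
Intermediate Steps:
E = -35 (E = -7*5 = -35)
h = -10289 (h = -89 - 10200 = -10289)
X = -76 (X = -70 - 6 = -76)
f(P) = -153 + P² - 35*P (f(P) = (P² - 35*P) - 153 = -153 + P² - 35*P)
h + f(X) = -10289 + (-153 + (-76)² - 35*(-76)) = -10289 + (-153 + 5776 + 2660) = -10289 + 8283 = -2006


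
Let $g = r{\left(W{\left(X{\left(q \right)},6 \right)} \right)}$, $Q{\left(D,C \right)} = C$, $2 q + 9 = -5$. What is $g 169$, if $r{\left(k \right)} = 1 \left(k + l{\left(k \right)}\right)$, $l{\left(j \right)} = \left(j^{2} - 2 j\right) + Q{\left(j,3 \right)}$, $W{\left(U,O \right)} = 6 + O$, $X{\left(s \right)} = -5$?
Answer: $22815$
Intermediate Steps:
$q = -7$ ($q = - \frac{9}{2} + \frac{1}{2} \left(-5\right) = - \frac{9}{2} - \frac{5}{2} = -7$)
$l{\left(j \right)} = 3 + j^{2} - 2 j$ ($l{\left(j \right)} = \left(j^{2} - 2 j\right) + 3 = 3 + j^{2} - 2 j$)
$r{\left(k \right)} = 3 + k^{2} - k$ ($r{\left(k \right)} = 1 \left(k + \left(3 + k^{2} - 2 k\right)\right) = 1 \left(3 + k^{2} - k\right) = 3 + k^{2} - k$)
$g = 135$ ($g = 3 + \left(6 + 6\right)^{2} - \left(6 + 6\right) = 3 + 12^{2} - 12 = 3 + 144 - 12 = 135$)
$g 169 = 135 \cdot 169 = 22815$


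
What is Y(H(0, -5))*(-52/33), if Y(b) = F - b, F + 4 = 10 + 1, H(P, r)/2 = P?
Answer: -364/33 ≈ -11.030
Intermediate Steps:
H(P, r) = 2*P
F = 7 (F = -4 + (10 + 1) = -4 + 11 = 7)
Y(b) = 7 - b
Y(H(0, -5))*(-52/33) = (7 - 2*0)*(-52/33) = (7 - 1*0)*(-52*1/33) = (7 + 0)*(-52/33) = 7*(-52/33) = -364/33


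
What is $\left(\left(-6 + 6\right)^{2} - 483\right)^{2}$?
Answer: $233289$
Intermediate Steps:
$\left(\left(-6 + 6\right)^{2} - 483\right)^{2} = \left(0^{2} - 483\right)^{2} = \left(0 - 483\right)^{2} = \left(-483\right)^{2} = 233289$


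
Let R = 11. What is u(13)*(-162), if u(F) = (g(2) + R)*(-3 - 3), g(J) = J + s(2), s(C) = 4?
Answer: 16524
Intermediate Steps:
g(J) = 4 + J (g(J) = J + 4 = 4 + J)
u(F) = -102 (u(F) = ((4 + 2) + 11)*(-3 - 3) = (6 + 11)*(-6) = 17*(-6) = -102)
u(13)*(-162) = -102*(-162) = 16524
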